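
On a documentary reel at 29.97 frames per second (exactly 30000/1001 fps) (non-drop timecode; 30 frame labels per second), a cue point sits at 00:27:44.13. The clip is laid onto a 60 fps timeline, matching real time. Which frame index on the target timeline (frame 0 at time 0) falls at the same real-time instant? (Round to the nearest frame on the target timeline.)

frame 99966

Source frame index: (0×3600 + 27×60 + 44) × 30 + 13 = 49933.
Real time: 49933 / (30000/1001) = 49982933/30000 s.
Target frame: (49982933/30000) × (60) = 49982933/500 ≈ 99965.866 → 99966.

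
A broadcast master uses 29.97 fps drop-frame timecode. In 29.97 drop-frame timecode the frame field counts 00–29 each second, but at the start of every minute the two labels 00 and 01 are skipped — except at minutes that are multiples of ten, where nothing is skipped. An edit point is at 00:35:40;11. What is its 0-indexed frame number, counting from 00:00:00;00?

As if non-drop at 30 labels/s: (0 × 3600 + 35 × 60 + 40) × 30 + 11 = 64211.
Minute boundaries passed: 35; those not divisible by 10: 35 − 3 = 32; dropped labels = 2 × 32 = 64.
Actual frame index = 64211 − 64 = 64147.

64147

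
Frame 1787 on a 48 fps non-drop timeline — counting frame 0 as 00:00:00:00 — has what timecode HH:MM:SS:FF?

1787 ÷ 48 = 37 full seconds, remainder 11 frames.
37 s = 0 h 0 min 37 s.
Timecode: 00:00:37:11.

00:00:37:11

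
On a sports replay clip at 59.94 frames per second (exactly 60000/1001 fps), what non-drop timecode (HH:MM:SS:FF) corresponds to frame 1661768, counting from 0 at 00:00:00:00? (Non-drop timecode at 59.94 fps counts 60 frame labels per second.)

1661768 ÷ 60 = 27696 full seconds, remainder 8 frames.
27696 s = 7 h 41 min 36 s.
Timecode: 07:41:36:08.

07:41:36:08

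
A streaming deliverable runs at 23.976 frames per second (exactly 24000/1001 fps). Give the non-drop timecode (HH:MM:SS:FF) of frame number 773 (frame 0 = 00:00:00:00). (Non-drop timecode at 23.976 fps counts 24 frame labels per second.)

00:00:32:05

773 ÷ 24 = 32 full seconds, remainder 5 frames.
32 s = 0 h 0 min 32 s.
Timecode: 00:00:32:05.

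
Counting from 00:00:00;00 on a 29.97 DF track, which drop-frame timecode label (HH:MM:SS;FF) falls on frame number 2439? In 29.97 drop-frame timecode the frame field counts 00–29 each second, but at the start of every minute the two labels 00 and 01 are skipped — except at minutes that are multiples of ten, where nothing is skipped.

00:01:21;11

Each 10-minute DF block holds 10 × 60 × 30 − 9 × 2 = 17982 frames. 2439 ÷ 17982 → 0 full blocks, remainder 2439.
Within the partial block the first minute is 1800 frames and each further minute 1798, so 1 further minute boundary passed. Total skipped labels = 18 × 0 + 2 × 1 = 2.
Non-drop label index = 2439 + 2 = 2441; at 30 labels/s that is 00:01:21:11, i.e. DF 00:01:21;11.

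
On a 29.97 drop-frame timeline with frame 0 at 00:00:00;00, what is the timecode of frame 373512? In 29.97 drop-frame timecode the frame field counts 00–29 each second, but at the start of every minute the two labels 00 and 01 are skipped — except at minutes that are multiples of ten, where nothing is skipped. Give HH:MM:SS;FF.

03:27:42;26

Ten DF minutes hold 17982 frames, so frame 373512 lies in block 20 (frames 359640–377621) with 13872 frames into that block.
The block's first minute is 1800 frames and the rest 1798 each; 13872 frames reaches minute 7, so 20 × 18 + 7 × 2 = 374 labels have been skipped so far.
Adding those back, label number 373512 + 374 = 373886 at 30 labels/s is 12462 s + 26 f = 3 h 27 min 42 s frame 26, i.e. 03:27:42;26.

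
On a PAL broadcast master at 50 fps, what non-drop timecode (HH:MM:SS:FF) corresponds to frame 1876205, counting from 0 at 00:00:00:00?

10:25:24:05

1876205 ÷ 50 = 37524 full seconds, remainder 5 frames.
37524 s = 10 h 25 min 24 s.
Timecode: 10:25:24:05.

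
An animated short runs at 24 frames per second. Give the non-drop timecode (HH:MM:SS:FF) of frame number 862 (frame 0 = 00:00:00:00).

00:00:35:22

862 ÷ 24 = 35 full seconds, remainder 22 frames.
35 s = 0 h 0 min 35 s.
Timecode: 00:00:35:22.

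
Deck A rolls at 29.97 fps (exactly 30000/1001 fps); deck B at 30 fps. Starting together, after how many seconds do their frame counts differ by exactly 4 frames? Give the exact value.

2002/15 seconds

The gap grows by |30 − 30000/1001| = 30/1001 frames per second.
Time for a 4-frame gap: 4 ÷ (30/1001) = 2002/15 s.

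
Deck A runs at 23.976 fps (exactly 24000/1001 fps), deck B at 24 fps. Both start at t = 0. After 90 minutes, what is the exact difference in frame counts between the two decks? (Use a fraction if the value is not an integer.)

129600/1001 frames

90 min = 5400 s.
A emits 24000/1001 × 5400 = 129600000/1001 frames; B emits 24 × 5400 = 129600.
Difference = 129600/1001 frames (≈ 129.4705); B is ahead of A.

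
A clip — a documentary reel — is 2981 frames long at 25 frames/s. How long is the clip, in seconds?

Running time = 2981 / (25) = 119.24 s.

119.24 seconds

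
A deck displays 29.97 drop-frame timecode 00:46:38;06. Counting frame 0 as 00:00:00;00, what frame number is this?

As if non-drop at 30 labels/s: (0 × 3600 + 46 × 60 + 38) × 30 + 6 = 83946.
Minute boundaries passed: 46; those not divisible by 10: 46 − 4 = 42; dropped labels = 2 × 42 = 84.
Actual frame index = 83946 − 84 = 83862.

83862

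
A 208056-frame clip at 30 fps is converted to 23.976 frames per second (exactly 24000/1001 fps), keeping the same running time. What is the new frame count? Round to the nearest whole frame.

166279 frames

Frames at target rate = 208056 × (24000/1001) / (30) = 166444800/1001 ≈ 166278.521.
Nearest whole frame: 166279.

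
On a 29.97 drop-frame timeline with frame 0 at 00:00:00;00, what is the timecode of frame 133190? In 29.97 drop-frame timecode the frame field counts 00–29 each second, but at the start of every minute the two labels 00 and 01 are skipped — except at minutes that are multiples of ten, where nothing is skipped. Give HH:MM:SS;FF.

Each 10-minute DF block holds 10 × 60 × 30 − 9 × 2 = 17982 frames. 133190 ÷ 17982 → 7 full blocks, remainder 7316.
Within the partial block the first minute is 1800 frames and each further minute 1798, so 4 further minute boundaries passed. Total skipped labels = 18 × 7 + 2 × 4 = 134.
Non-drop label index = 133190 + 134 = 133324; at 30 labels/s that is 01:14:04:04, i.e. DF 01:14:04;04.

01:14:04;04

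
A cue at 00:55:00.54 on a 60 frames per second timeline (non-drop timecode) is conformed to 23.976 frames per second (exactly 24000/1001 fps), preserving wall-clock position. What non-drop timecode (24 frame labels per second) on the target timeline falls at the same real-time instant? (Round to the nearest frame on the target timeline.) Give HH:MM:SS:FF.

Source frame index: (0×3600 + 55×60 + 0) × 60 + 54 = 198054.
Real time: 198054 / (60) = 33009/10 s.
Target frame: (33009/10) × (24000/1001) = 79221600/1001 ≈ 79142.458 → 79142.
At 24 labels/s: frame 79142 → 00:54:57:14.

00:54:57:14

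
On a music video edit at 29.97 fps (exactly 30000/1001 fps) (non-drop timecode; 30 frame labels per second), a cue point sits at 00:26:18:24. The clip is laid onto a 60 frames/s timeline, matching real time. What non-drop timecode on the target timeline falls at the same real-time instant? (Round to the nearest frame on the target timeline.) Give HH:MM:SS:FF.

00:26:20:23

Source frame index: (0×3600 + 26×60 + 18) × 30 + 24 = 47364.
Real time: 47364 / (30000/1001) = 3950947/2500 s.
Target frame: (3950947/2500) × (60) = 11852841/125 ≈ 94822.728 → 94823.
At 60 labels/s: frame 94823 → 00:26:20:23.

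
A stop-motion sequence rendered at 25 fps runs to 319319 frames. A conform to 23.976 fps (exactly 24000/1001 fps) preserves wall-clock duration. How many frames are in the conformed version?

Target frames = source frames × (target rate / source rate) = 319319 × (24000/1001)/(25) = 319319 × 960/1001 = 306240.

306240 frames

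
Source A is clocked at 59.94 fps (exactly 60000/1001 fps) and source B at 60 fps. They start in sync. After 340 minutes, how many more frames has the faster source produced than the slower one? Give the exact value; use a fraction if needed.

1224000/1001 frames

340 min = 20400 s.
A emits 60000/1001 × 20400 = 1224000000/1001 frames; B emits 60 × 20400 = 1224000.
Difference = 1224000/1001 frames (≈ 1222.7772); B is ahead of A.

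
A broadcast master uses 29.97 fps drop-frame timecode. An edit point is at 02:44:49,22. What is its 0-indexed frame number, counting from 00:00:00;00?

As if non-drop at 30 labels/s: (2 × 3600 + 44 × 60 + 49) × 30 + 22 = 296692.
Minute boundaries passed: 164; those not divisible by 10: 164 − 16 = 148; dropped labels = 2 × 148 = 296.
Actual frame index = 296692 − 296 = 296396.

296396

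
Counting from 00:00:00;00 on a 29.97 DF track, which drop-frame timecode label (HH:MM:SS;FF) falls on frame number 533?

00:00:17;23

Each 10-minute DF block holds 10 × 60 × 30 − 9 × 2 = 17982 frames. 533 ÷ 17982 → 0 full blocks, remainder 533.
Within the partial block the first minute is 1800 frames and each further minute 1798, so 0 further minute boundaries passed. Total skipped labels = 18 × 0 + 2 × 0 = 0.
Non-drop label index = 533 + 0 = 533; at 30 labels/s that is 00:00:17:23, i.e. DF 00:00:17;23.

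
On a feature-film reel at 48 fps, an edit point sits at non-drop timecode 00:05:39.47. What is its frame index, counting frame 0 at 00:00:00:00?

Total seconds to the label: (0 × 3600 + 5 × 60 + 39) = 339.
Frame index = 339 × 48 + 47 = 16319.

16319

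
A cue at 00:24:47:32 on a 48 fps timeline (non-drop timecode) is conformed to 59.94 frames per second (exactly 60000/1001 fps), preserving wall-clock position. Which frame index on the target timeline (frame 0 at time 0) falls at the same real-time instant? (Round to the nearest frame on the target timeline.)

frame 89171

Source frame index: (0×3600 + 24×60 + 47) × 48 + 32 = 71408.
Real time: 71408 / (48) = 4463/3 s.
Target frame: (4463/3) × (60000/1001) = 89260000/1001 ≈ 89170.829 → 89171.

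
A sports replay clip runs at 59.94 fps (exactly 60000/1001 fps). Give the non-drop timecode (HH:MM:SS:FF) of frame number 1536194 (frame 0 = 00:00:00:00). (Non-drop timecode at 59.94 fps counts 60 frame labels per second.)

1536194 ÷ 60 = 25603 full seconds, remainder 14 frames.
25603 s = 7 h 6 min 43 s.
Timecode: 07:06:43:14.

07:06:43:14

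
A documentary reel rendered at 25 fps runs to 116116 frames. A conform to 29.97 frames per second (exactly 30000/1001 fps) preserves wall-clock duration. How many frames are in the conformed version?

139200 frames

Target frames = source frames × (target rate / source rate) = 116116 × (30000/1001)/(25) = 116116 × 1200/1001 = 139200.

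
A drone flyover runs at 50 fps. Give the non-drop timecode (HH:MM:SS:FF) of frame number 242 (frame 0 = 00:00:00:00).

00:00:04:42

242 ÷ 50 = 4 full seconds, remainder 42 frames.
4 s = 0 h 0 min 4 s.
Timecode: 00:00:04:42.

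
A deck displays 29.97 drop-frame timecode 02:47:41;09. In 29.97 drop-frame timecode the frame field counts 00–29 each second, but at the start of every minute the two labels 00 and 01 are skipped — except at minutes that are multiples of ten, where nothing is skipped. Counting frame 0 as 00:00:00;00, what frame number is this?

As if non-drop at 30 labels/s: (2 × 3600 + 47 × 60 + 41) × 30 + 9 = 301839.
Minute boundaries passed: 167; those not divisible by 10: 167 − 16 = 151; dropped labels = 2 × 151 = 302.
Actual frame index = 301839 − 302 = 301537.

301537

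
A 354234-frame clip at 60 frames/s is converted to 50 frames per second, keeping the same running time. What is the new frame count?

Target frames = source frames × (target rate / source rate) = 354234 × (50)/(60) = 354234 × 5/6 = 295195.

295195 frames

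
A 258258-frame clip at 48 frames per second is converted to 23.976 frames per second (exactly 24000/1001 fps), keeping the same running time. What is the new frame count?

Target frames = source frames × (target rate / source rate) = 258258 × (24000/1001)/(48) = 258258 × 500/1001 = 129000.

129000 frames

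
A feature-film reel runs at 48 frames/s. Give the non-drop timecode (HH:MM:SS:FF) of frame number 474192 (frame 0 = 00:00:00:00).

02:44:39:00

474192 ÷ 48 = 9879 full seconds, remainder 0 frames.
9879 s = 2 h 44 min 39 s.
Timecode: 02:44:39:00.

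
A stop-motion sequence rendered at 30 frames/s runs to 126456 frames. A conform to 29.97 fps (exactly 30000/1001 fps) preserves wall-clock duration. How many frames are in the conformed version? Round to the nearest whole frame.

Frames at target rate = 126456 × (30000/1001) / (30) = 11496000/91 ≈ 126329.670.
Nearest whole frame: 126330.

126330 frames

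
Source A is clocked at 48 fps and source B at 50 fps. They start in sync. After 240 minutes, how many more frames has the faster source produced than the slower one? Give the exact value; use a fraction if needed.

240 min = 14400 s.
A emits 48 × 14400 = 691200 frames; B emits 50 × 14400 = 720000.
Difference = 28800 frames; B is ahead of A.

28800 frames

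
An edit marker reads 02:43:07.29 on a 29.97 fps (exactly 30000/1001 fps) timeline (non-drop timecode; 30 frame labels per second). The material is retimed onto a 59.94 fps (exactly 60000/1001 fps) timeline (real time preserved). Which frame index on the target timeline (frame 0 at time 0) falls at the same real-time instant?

frame 587278

Source frame index: (2×3600 + 43×60 + 7) × 30 + 29 = 293639.
Real time: 293639 / (30000/1001) = 293932639/30000 s.
Target frame: (293932639/30000) × (60000/1001) = 587278.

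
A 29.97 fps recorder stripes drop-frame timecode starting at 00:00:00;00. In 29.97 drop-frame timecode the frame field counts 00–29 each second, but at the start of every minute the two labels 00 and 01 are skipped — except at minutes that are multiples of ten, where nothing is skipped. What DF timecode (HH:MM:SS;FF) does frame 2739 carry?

Ten DF minutes hold 17982 frames, so frame 2739 lies in block 0 (frames 0–17981) with 2739 frames into that block.
The block's first minute is 1800 frames and the rest 1798 each; 2739 frames reaches minute 1, so 0 × 18 + 1 × 2 = 2 labels have been skipped so far.
Adding those back, label number 2739 + 2 = 2741 at 30 labels/s is 91 s + 11 f = 0 h 1 min 31 s frame 11, i.e. 00:01:31;11.

00:01:31;11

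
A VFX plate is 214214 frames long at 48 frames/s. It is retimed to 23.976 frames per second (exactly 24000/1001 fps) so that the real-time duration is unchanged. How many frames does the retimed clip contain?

107000 frames

Target frames = source frames × (target rate / source rate) = 214214 × (24000/1001)/(48) = 214214 × 500/1001 = 107000.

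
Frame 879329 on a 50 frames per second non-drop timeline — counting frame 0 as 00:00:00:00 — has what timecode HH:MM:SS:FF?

04:53:06:29

879329 ÷ 50 = 17586 full seconds, remainder 29 frames.
17586 s = 4 h 53 min 6 s.
Timecode: 04:53:06:29.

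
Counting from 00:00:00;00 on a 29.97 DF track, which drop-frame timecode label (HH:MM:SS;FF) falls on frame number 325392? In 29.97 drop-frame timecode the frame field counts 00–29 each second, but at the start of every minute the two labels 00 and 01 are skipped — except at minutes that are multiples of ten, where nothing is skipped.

Each 10-minute DF block holds 10 × 60 × 30 − 9 × 2 = 17982 frames. 325392 ÷ 17982 → 18 full blocks, remainder 1716.
Within the partial block the first minute is 1800 frames and each further minute 1798, so 0 further minute boundaries passed. Total skipped labels = 18 × 18 + 2 × 0 = 324.
Non-drop label index = 325392 + 324 = 325716; at 30 labels/s that is 03:00:57:06, i.e. DF 03:00:57;06.

03:00:57;06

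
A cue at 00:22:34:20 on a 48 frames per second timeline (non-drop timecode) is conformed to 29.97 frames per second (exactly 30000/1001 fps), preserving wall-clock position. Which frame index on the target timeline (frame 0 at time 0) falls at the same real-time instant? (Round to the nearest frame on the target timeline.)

Source frame index: (0×3600 + 22×60 + 34) × 48 + 20 = 65012.
Real time: 65012 / (48) = 16253/12 s.
Target frame: (16253/12) × (30000/1001) = 40632500/1001 ≈ 40591.908 → 40592.

frame 40592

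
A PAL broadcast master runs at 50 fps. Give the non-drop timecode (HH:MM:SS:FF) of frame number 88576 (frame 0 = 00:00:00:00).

88576 ÷ 50 = 1771 full seconds, remainder 26 frames.
1771 s = 0 h 29 min 31 s.
Timecode: 00:29:31:26.

00:29:31:26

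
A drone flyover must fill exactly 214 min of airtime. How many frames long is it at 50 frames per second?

642000 frames

214 min = 12840 s.
Frames = 12840 × 50 = 642000.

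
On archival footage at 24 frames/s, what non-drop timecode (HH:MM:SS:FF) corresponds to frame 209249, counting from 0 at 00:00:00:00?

209249 ÷ 24 = 8718 full seconds, remainder 17 frames.
8718 s = 2 h 25 min 18 s.
Timecode: 02:25:18:17.

02:25:18:17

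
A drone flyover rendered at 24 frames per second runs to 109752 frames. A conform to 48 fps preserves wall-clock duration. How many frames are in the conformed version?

Frames at target rate = 109752 × (48) / (24) = 219504.

219504 frames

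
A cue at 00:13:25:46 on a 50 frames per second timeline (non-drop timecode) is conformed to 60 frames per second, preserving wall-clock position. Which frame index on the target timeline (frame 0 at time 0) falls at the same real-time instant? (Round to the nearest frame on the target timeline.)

Source frame index: (0×3600 + 13×60 + 25) × 50 + 46 = 40296.
Real time: 40296 / (50) = 20148/25 s.
Target frame: (20148/25) × (60) = 241776/5 ≈ 48355.200 → 48355.

frame 48355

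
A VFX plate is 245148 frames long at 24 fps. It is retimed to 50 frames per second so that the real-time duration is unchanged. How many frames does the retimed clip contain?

510725 frames

Target frames = source frames × (target rate / source rate) = 245148 × (50)/(24) = 245148 × 25/12 = 510725.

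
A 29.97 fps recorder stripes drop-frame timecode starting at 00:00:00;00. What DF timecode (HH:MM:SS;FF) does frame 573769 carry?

05:19:04;25

Ten DF minutes hold 17982 frames, so frame 573769 lies in block 31 (frames 557442–575423) with 16327 frames into that block.
The block's first minute is 1800 frames and the rest 1798 each; 16327 frames reaches minute 9, so 31 × 18 + 9 × 2 = 576 labels have been skipped so far.
Adding those back, label number 573769 + 576 = 574345 at 30 labels/s is 19144 s + 25 f = 5 h 19 min 4 s frame 25, i.e. 05:19:04;25.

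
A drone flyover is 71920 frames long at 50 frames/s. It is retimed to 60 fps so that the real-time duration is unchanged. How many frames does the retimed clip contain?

Target frames = source frames × (target rate / source rate) = 71920 × (60)/(50) = 71920 × 6/5 = 86304.

86304 frames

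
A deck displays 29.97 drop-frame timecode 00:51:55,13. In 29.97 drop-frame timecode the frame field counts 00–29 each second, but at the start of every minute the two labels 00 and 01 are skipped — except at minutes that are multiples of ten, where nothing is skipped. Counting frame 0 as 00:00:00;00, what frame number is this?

As if non-drop at 30 labels/s: (0 × 3600 + 51 × 60 + 55) × 30 + 13 = 93463.
Minute boundaries passed: 51; those not divisible by 10: 51 − 5 = 46; dropped labels = 2 × 46 = 92.
Actual frame index = 93463 − 92 = 93371.

93371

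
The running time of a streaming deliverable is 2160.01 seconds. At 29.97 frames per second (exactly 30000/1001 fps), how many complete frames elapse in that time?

64735 frames

Frames = 2160.01 × 30000/1001 = 64800300/1001 ≈ 64735.5644.
Complete frames: 64735.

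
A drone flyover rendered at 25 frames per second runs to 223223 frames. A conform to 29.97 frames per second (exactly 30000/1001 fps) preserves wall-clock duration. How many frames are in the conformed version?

Target frames = source frames × (target rate / source rate) = 223223 × (30000/1001)/(25) = 223223 × 1200/1001 = 267600.

267600 frames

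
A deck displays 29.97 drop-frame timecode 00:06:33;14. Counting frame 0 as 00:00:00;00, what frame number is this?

Complete 10-minute blocks: 0, each 17982 frames → 0.
Remaining 6 whole minutes in the current block: 1800 + 5 × 1798 = 10790 frames.
Within the current minute: 33 × 30 + 14 − 2 = 1002 (labels ;00/;01 skipped at this minute). Total = 0 + 10790 + 1002 = 11792.

11792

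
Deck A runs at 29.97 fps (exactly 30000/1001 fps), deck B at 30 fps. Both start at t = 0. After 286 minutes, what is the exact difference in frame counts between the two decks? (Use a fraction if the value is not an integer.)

286 min = 17160 s.
A emits 30000/1001 × 17160 = 3600000/7 frames; B emits 30 × 17160 = 514800.
Difference = 3600/7 frames (≈ 514.2857); B is ahead of A.

3600/7 frames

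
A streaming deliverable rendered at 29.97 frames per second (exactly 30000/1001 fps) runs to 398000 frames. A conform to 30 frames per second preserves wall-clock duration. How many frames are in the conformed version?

398398 frames

Target frames = source frames × (target rate / source rate) = 398000 × (30)/(30000/1001) = 398000 × 1001/1000 = 398398.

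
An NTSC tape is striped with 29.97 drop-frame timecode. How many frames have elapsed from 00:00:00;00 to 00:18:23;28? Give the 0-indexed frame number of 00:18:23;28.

33084

As if non-drop at 30 labels/s: (0 × 3600 + 18 × 60 + 23) × 30 + 28 = 33118.
Minute boundaries passed: 18; those not divisible by 10: 18 − 1 = 17; dropped labels = 2 × 17 = 34.
Actual frame index = 33118 − 34 = 33084.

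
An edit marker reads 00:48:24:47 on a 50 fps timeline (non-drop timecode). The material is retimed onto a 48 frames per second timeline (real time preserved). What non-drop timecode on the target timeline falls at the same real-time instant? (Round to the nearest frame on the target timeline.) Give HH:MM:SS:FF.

Source frame index: (0×3600 + 48×60 + 24) × 50 + 47 = 145247.
Real time: 145247 / (50) = 145247/50 s.
Target frame: (145247/50) × (48) = 3485928/25 ≈ 139437.120 → 139437.
At 48 labels/s: frame 139437 → 00:48:24:45.

00:48:24:45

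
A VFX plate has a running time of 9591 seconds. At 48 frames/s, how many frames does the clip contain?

Frames = 9591 × 48 = 460368.

460368 frames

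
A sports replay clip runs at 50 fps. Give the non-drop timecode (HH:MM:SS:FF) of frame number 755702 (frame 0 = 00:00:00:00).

04:11:54:02

755702 ÷ 50 = 15114 full seconds, remainder 2 frames.
15114 s = 4 h 11 min 54 s.
Timecode: 04:11:54:02.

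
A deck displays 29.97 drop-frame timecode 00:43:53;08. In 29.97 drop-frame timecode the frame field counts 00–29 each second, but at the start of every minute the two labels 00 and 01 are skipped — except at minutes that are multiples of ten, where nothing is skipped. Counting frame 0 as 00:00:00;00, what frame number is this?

78920

As if non-drop at 30 labels/s: (0 × 3600 + 43 × 60 + 53) × 30 + 8 = 78998.
Minute boundaries passed: 43; those not divisible by 10: 43 − 4 = 39; dropped labels = 2 × 39 = 78.
Actual frame index = 78998 − 78 = 78920.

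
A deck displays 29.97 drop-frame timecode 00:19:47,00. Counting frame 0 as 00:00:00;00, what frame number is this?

35574

Complete 10-minute blocks: 1, each 17982 frames → 17982.
Remaining 9 whole minutes in the current block: 1800 + 8 × 1798 = 16184 frames.
Within the current minute: 47 × 30 + 0 − 2 = 1408 (labels ;00/;01 skipped at this minute). Total = 17982 + 16184 + 1408 = 35574.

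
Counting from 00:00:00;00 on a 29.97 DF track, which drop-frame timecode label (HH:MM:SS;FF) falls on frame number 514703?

Ten DF minutes hold 17982 frames, so frame 514703 lies in block 28 (frames 503496–521477) with 11207 frames into that block.
The block's first minute is 1800 frames and the rest 1798 each; 11207 frames reaches minute 6, so 28 × 18 + 6 × 2 = 516 labels have been skipped so far.
Adding those back, label number 514703 + 516 = 515219 at 30 labels/s is 17173 s + 29 f = 4 h 46 min 13 s frame 29, i.e. 04:46:13;29.

04:46:13;29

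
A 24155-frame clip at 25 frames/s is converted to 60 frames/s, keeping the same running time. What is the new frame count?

57972 frames

Target frames = source frames × (target rate / source rate) = 24155 × (60)/(25) = 24155 × 12/5 = 57972.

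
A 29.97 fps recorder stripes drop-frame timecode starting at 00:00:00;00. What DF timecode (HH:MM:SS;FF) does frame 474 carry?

00:00:15;24

Ten DF minutes hold 17982 frames, so frame 474 lies in block 0 (frames 0–17981) with 474 frames into that block.
The block's first minute is 1800 frames and the rest 1798 each; 474 frames reaches minute 0, so 0 × 18 + 0 × 2 = 0 labels have been skipped so far.
Adding those back, label number 474 + 0 = 474 at 30 labels/s is 15 s + 24 f = 0 h 0 min 15 s frame 24, i.e. 00:00:15;24.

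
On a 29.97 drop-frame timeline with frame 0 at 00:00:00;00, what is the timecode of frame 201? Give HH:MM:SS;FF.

00:00:06;21

Each 10-minute DF block holds 10 × 60 × 30 − 9 × 2 = 17982 frames. 201 ÷ 17982 → 0 full blocks, remainder 201.
Within the partial block the first minute is 1800 frames and each further minute 1798, so 0 further minute boundaries passed. Total skipped labels = 18 × 0 + 2 × 0 = 0.
Non-drop label index = 201 + 0 = 201; at 30 labels/s that is 00:00:06:21, i.e. DF 00:00:06;21.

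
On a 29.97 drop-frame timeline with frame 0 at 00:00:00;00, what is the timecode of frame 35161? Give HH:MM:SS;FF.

00:19:33;07

Each 10-minute DF block holds 10 × 60 × 30 − 9 × 2 = 17982 frames. 35161 ÷ 17982 → 1 full block, remainder 17179.
Within the partial block the first minute is 1800 frames and each further minute 1798, so 9 further minute boundaries passed. Total skipped labels = 18 × 1 + 2 × 9 = 36.
Non-drop label index = 35161 + 36 = 35197; at 30 labels/s that is 00:19:33:07, i.e. DF 00:19:33;07.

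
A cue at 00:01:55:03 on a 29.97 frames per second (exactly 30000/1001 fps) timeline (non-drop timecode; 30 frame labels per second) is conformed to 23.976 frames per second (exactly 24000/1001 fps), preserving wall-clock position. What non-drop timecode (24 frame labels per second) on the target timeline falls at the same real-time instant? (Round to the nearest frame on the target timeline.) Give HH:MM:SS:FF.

00:01:55:02

Source frame index: (0×3600 + 1×60 + 55) × 30 + 3 = 3453.
Real time: 3453 / (30000/1001) = 1152151/10000 s.
Target frame: (1152151/10000) × (24000/1001) = 13812/5 ≈ 2762.400 → 2762.
At 24 labels/s: frame 2762 → 00:01:55:02.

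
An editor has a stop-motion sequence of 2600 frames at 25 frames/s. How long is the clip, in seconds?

104 seconds

Running time = 2600 / (25) = 104 s.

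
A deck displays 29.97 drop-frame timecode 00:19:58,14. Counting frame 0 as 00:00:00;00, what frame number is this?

As if non-drop at 30 labels/s: (0 × 3600 + 19 × 60 + 58) × 30 + 14 = 35954.
Minute boundaries passed: 19; those not divisible by 10: 19 − 1 = 18; dropped labels = 2 × 18 = 36.
Actual frame index = 35954 − 36 = 35918.

35918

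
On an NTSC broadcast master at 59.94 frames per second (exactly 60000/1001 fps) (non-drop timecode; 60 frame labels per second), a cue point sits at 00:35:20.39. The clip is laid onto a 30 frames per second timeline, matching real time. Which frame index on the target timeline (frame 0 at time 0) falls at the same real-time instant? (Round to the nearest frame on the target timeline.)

frame 63683

Source frame index: (0×3600 + 35×60 + 20) × 60 + 39 = 127239.
Real time: 127239 / (60000/1001) = 42455413/20000 s.
Target frame: (42455413/20000) × (30) = 127366239/2000 ≈ 63683.120 → 63683.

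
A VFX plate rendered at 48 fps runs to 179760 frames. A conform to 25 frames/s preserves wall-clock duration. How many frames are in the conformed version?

Target frames = source frames × (target rate / source rate) = 179760 × (25)/(48) = 179760 × 25/48 = 93625.

93625 frames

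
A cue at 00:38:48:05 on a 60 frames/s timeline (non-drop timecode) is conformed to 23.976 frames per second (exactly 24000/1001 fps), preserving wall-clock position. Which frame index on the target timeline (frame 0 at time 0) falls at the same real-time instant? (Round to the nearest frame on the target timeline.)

Source frame index: (0×3600 + 38×60 + 48) × 60 + 5 = 139685.
Real time: 139685 / (60) = 27937/12 s.
Target frame: (27937/12) × (24000/1001) = 614000/11 ≈ 55818.182 → 55818.

frame 55818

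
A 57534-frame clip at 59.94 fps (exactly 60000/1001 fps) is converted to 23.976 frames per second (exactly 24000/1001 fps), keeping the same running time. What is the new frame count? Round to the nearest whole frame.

23014 frames

Frames at target rate = 57534 × (24000/1001) / (60000/1001) = 115068/5 ≈ 23013.600.
Nearest whole frame: 23014.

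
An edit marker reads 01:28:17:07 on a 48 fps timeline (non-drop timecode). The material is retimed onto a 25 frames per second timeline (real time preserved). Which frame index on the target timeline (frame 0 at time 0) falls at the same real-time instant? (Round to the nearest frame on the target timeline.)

Source frame index: (1×3600 + 28×60 + 17) × 48 + 7 = 254263.
Real time: 254263 / (48) = 254263/48 s.
Target frame: (254263/48) × (25) = 6356575/48 ≈ 132428.646 → 132429.

frame 132429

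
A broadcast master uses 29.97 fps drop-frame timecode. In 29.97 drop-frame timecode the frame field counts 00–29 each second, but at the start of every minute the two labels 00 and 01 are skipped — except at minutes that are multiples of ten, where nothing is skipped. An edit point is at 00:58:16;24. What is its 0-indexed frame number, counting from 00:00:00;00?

Complete 10-minute blocks: 5, each 17982 frames → 89910.
Remaining 8 whole minutes in the current block: 1800 + 7 × 1798 = 14386 frames.
Within the current minute: 16 × 30 + 24 − 2 = 502 (labels ;00/;01 skipped at this minute). Total = 89910 + 14386 + 502 = 104798.

104798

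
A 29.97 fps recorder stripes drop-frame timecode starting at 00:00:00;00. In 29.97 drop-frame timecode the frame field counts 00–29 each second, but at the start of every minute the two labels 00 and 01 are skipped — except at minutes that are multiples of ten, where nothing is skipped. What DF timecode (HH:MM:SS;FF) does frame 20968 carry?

Ten DF minutes hold 17982 frames, so frame 20968 lies in block 1 (frames 17982–35963) with 2986 frames into that block.
The block's first minute is 1800 frames and the rest 1798 each; 2986 frames reaches minute 1, so 1 × 18 + 1 × 2 = 20 labels have been skipped so far.
Adding those back, label number 20968 + 20 = 20988 at 30 labels/s is 699 s + 18 f = 0 h 11 min 39 s frame 18, i.e. 00:11:39;18.

00:11:39;18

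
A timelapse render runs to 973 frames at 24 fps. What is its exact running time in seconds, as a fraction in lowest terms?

Running time = 973 ÷ (24) = 973 × 1/24 = 973/24 s.

973/24 seconds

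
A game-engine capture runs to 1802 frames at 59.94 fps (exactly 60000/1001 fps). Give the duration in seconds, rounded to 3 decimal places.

30.063 seconds

Running time = 1802 × 1001/60000 = 901901/30000 s ≈ 30.063 s.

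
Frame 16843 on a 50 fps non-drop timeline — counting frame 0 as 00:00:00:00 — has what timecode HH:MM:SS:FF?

00:05:36:43

16843 ÷ 50 = 336 full seconds, remainder 43 frames.
336 s = 0 h 5 min 36 s.
Timecode: 00:05:36:43.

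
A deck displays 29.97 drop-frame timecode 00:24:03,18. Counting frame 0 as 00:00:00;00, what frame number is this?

Complete 10-minute blocks: 2, each 17982 frames → 35964.
Remaining 4 whole minutes in the current block: 1800 + 3 × 1798 = 7194 frames.
Within the current minute: 3 × 30 + 18 − 2 = 106 (labels ;00/;01 skipped at this minute). Total = 35964 + 7194 + 106 = 43264.

43264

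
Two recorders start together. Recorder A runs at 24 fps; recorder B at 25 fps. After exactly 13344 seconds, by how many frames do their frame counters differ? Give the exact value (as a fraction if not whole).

13344 frames

A emits 24 × 13344 = 320256 frames; B emits 25 × 13344 = 333600.
Difference = 13344 frames; B is ahead of A.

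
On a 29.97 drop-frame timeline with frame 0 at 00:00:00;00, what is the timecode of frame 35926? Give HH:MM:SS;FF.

Each 10-minute DF block holds 10 × 60 × 30 − 9 × 2 = 17982 frames. 35926 ÷ 17982 → 1 full block, remainder 17944.
Within the partial block the first minute is 1800 frames and each further minute 1798, so 9 further minute boundaries passed. Total skipped labels = 18 × 1 + 2 × 9 = 36.
Non-drop label index = 35926 + 36 = 35962; at 30 labels/s that is 00:19:58:22, i.e. DF 00:19:58;22.

00:19:58;22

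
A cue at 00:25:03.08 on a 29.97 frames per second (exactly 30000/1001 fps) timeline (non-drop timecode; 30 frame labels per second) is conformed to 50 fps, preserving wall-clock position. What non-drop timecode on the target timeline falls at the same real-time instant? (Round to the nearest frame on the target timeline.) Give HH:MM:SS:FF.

Source frame index: (0×3600 + 25×60 + 3) × 30 + 8 = 45098.
Real time: 45098 / (30000/1001) = 22571549/15000 s.
Target frame: (22571549/15000) × (50) = 22571549/300 ≈ 75238.497 → 75238.
At 50 labels/s: frame 75238 → 00:25:04:38.

00:25:04:38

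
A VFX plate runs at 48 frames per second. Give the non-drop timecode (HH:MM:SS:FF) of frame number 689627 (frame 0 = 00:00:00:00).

689627 ÷ 48 = 14367 full seconds, remainder 11 frames.
14367 s = 3 h 59 min 27 s.
Timecode: 03:59:27:11.

03:59:27:11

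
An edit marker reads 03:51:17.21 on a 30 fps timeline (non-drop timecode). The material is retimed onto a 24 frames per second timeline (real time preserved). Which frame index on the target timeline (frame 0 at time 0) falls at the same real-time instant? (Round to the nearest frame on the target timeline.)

Source frame index: (3×3600 + 51×60 + 17) × 30 + 21 = 416331.
Real time: 416331 / (30) = 138777/10 s.
Target frame: (138777/10) × (24) = 1665324/5 ≈ 333064.800 → 333065.

frame 333065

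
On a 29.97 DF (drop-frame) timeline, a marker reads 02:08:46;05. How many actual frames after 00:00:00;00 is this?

As if non-drop at 30 labels/s: (2 × 3600 + 8 × 60 + 46) × 30 + 5 = 231785.
Minute boundaries passed: 128; those not divisible by 10: 128 − 12 = 116; dropped labels = 2 × 116 = 232.
Actual frame index = 231785 − 232 = 231553.

231553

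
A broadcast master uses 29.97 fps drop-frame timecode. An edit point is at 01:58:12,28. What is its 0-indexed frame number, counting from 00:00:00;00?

Complete 10-minute blocks: 11, each 17982 frames → 197802.
Remaining 8 whole minutes in the current block: 1800 + 7 × 1798 = 14386 frames.
Within the current minute: 12 × 30 + 28 − 2 = 386 (labels ;00/;01 skipped at this minute). Total = 197802 + 14386 + 386 = 212574.

212574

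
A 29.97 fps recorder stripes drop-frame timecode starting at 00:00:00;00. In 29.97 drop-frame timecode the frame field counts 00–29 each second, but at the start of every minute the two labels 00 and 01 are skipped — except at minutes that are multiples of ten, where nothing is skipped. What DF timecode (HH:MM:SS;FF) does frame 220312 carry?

02:02:31;02

Each 10-minute DF block holds 10 × 60 × 30 − 9 × 2 = 17982 frames. 220312 ÷ 17982 → 12 full blocks, remainder 4528.
Within the partial block the first minute is 1800 frames and each further minute 1798, so 2 further minute boundaries passed. Total skipped labels = 18 × 12 + 2 × 2 = 220.
Non-drop label index = 220312 + 220 = 220532; at 30 labels/s that is 02:02:31:02, i.e. DF 02:02:31;02.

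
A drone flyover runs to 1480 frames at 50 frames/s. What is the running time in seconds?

29.6 seconds

Running time = 1480 / (50) = 29.6 s.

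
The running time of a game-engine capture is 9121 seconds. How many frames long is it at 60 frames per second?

Frames = 9121 × 60 = 547260.

547260 frames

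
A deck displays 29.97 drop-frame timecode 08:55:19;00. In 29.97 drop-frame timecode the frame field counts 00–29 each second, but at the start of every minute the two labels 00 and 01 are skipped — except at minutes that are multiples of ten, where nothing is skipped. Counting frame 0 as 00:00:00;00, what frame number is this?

As if non-drop at 30 labels/s: (8 × 3600 + 55 × 60 + 19) × 30 + 0 = 963570.
Minute boundaries passed: 535; those not divisible by 10: 535 − 53 = 482; dropped labels = 2 × 482 = 964.
Actual frame index = 963570 − 964 = 962606.

962606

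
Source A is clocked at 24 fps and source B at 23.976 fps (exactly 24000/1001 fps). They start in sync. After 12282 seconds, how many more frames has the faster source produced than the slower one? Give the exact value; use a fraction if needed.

A emits 24 × 12282 = 294768 frames; B emits 24000/1001 × 12282 = 294768000/1001.
Difference = 294768/1001 frames (≈ 294.4735); B is behind A.

294768/1001 frames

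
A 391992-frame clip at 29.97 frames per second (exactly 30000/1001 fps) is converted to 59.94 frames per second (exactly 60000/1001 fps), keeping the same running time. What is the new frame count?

783984 frames

Target frames = source frames × (target rate / source rate) = 391992 × (60000/1001)/(30000/1001) = 391992 × 2 = 783984.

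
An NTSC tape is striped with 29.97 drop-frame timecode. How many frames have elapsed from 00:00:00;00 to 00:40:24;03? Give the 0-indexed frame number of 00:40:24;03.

72651

Complete 10-minute blocks: 4, each 17982 frames → 71928.
Remaining 0 whole minutes in the current block: 0 frames.
Within the current minute: 24 × 30 + 3 = 723. Total = 71928 + 0 + 723 = 72651.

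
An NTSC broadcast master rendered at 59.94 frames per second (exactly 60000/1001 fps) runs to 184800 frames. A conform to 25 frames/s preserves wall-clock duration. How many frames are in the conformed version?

Target frames = source frames × (target rate / source rate) = 184800 × (25)/(60000/1001) = 184800 × 1001/2400 = 77077.

77077 frames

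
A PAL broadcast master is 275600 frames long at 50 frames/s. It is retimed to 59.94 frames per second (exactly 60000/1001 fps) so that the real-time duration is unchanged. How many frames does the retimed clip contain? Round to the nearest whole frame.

Frames at target rate = 275600 × (60000/1001) / (50) = 25440000/77 ≈ 330389.610.
Nearest whole frame: 330390.

330390 frames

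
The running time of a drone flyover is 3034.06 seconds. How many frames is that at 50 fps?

151703 frames

Frames = 3034.06 × 50 = 151703.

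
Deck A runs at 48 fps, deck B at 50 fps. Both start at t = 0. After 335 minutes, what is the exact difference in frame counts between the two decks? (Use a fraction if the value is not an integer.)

335 min = 20100 s.
A emits 48 × 20100 = 964800 frames; B emits 50 × 20100 = 1005000.
Difference = 40200 frames; B is ahead of A.

40200 frames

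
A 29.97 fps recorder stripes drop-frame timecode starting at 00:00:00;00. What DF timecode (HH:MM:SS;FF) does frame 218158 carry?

Ten DF minutes hold 17982 frames, so frame 218158 lies in block 12 (frames 215784–233765) with 2374 frames into that block.
The block's first minute is 1800 frames and the rest 1798 each; 2374 frames reaches minute 1, so 12 × 18 + 1 × 2 = 218 labels have been skipped so far.
Adding those back, label number 218158 + 218 = 218376 at 30 labels/s is 7279 s + 6 f = 2 h 1 min 19 s frame 6, i.e. 02:01:19;06.

02:01:19;06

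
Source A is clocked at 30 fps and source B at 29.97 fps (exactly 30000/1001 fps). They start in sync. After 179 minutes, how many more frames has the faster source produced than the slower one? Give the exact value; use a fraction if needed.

179 min = 10740 s.
A emits 30 × 10740 = 322200 frames; B emits 30000/1001 × 10740 = 322200000/1001.
Difference = 322200/1001 frames (≈ 321.8781); B is behind A.

322200/1001 frames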